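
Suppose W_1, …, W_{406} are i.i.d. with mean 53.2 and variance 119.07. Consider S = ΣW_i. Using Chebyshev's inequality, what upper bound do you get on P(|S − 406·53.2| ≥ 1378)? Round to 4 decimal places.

Var(S) = n·Var(W_i) = 406·119.07 = 48342.42.
Chebyshev: P(|S − 406·53.2| ≥ 1378) ≤ Var(S)/1378² = 48342.42/1898884 = 0.0255.

0.0255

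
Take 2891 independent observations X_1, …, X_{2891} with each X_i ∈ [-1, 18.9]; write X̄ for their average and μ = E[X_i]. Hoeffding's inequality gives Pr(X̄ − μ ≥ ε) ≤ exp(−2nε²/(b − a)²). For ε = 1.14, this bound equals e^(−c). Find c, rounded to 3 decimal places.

c = 2nε²/(b − a)² = 2·2891·1.14² / 19.9² = 18.9750.

18.975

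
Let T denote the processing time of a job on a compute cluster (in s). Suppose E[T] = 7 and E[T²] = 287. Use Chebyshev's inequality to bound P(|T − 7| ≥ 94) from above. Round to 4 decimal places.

Var(T) = E[T²] − (E[T])² = 287 − 49 = 238.
Chebyshev's inequality: P(|T − μ| ≥ t) ≤ Var(T)/t² = 238/8836 = 0.0269.

0.0269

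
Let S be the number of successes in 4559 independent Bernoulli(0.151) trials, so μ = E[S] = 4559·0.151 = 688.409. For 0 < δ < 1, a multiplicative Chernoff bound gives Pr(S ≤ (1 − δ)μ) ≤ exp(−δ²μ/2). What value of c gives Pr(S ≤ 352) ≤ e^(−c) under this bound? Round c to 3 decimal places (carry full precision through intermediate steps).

Write 352 = (1 − δ)μ, so δ = 1 − 352/688.409 = 0.4886761…
Then the exponent is δ²μ/2 = (μ − 352)²/(2μ) = 82.197513.

82.198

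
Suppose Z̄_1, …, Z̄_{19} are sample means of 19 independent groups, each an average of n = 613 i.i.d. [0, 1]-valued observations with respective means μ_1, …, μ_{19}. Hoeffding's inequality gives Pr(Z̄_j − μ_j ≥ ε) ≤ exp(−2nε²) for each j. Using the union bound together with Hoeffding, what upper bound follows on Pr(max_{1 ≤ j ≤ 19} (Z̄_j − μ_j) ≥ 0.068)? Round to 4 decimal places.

Per-experiment Hoeffding bound: exp(−2·613·0.068²) = exp(−5.66902) = 0.0034512.
Union bound over 19 events: 19·0.0034512 = 0.06557.

0.0656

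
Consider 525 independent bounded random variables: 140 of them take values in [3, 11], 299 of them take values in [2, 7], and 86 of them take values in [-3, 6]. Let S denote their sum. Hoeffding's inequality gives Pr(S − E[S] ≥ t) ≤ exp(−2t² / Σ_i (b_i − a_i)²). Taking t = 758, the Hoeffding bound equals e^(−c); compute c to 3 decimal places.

Σ(b_i − a_i)² = 140·8² + 299·5² + 86·9² = 23401.
c = 2t² / 23401 = 2·758² / 23401 = 49.1059.

49.106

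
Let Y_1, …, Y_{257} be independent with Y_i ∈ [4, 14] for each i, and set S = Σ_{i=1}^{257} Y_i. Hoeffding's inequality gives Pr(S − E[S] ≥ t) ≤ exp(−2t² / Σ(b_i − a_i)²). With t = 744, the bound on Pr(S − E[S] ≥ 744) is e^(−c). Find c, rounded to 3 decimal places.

Σ(b_i − a_i)² = 257·(10)² = 25700.
c = 2t²/25700 = 2·744²/25700 = 43.0767.

43.077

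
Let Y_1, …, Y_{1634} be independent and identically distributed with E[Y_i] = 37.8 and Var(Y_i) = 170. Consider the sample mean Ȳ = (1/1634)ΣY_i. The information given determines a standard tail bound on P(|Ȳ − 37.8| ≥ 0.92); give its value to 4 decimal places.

With mean and variance of each term known, Chebyshev's inequality bounds the deviation of the sum (or sample mean).
Var(Ȳ) = Var(Y_i)/n = 170/1634 = 0.10404.
Chebyshev: P(|Ȳ − 37.8| ≥ 0.92) ≤ Var(Ȳ)/(0.92)² = 170/(1634·0.92²) = 0.1229.

0.1229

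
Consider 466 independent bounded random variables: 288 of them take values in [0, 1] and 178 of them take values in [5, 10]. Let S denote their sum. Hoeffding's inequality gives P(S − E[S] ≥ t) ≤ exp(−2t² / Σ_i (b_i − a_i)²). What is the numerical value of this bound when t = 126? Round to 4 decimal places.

0.0012

Σ(b_i − a_i)² = 288·1² + 178·5² = 4738.
Exponent = 2·126² / 4738 = 6.70156.
Bound = exp(−6.70156) = 0.00123.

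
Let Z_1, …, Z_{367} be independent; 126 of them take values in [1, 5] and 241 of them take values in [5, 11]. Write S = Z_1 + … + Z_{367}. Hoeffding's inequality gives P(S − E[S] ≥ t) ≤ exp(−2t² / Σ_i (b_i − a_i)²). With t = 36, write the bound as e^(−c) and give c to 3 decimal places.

0.242

Σ(b_i − a_i)² = 126·4² + 241·6² = 10692.
c = 2t² / 10692 = 2·36² / 10692 = 0.2424.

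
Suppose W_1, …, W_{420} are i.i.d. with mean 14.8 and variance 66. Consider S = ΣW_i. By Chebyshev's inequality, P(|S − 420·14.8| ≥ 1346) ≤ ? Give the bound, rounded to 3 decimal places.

Var(S) = n·Var(W_i) = 420·66 = 27720.
Chebyshev: P(|S − 420·14.8| ≥ 1346) ≤ Var(S)/1346² = 27720/1811716 = 0.0153.

0.015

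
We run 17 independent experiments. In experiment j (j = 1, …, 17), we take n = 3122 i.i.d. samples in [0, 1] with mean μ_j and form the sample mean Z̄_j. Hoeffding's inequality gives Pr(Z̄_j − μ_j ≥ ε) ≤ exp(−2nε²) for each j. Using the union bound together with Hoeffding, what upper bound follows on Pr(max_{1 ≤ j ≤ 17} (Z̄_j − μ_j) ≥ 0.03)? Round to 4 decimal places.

Per-experiment Hoeffding bound: exp(−2·3122·0.03²) = exp(−5.61960) = 0.0036261.
Union bound over 17 events: 17·0.0036261 = 0.06164.

0.0616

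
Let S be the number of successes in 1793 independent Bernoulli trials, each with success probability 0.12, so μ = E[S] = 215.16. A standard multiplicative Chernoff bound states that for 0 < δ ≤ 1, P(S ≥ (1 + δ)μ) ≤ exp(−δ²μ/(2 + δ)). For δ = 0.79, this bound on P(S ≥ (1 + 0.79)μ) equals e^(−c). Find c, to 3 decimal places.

c = δ²μ/(2 + δ) = 0.79²·215.16/(2 + 0.79) = 48.1295.

48.130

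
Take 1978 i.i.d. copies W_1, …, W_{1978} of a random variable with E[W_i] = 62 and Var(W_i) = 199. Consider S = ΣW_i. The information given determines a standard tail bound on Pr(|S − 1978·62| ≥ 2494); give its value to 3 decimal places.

0.063

With mean and variance of each term known, Chebyshev's inequality bounds the deviation of the sum (or sample mean).
Var(S) = n·Var(W_i) = 1978·199 = 393622.
Chebyshev: Pr(|S − 1978·62| ≥ 2494) ≤ Var(S)/2494² = 393622/6220036 = 0.0633.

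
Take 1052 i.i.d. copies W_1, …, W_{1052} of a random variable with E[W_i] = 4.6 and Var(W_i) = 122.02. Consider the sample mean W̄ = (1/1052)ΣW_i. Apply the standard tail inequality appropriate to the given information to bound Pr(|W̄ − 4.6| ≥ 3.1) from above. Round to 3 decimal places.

With mean and variance of each term known, Chebyshev's inequality bounds the deviation of the sum (or sample mean).
Var(W̄) = Var(W_i)/n = 122.02/1052 = 0.11599.
Chebyshev: Pr(|W̄ − 4.6| ≥ 3.1) ≤ Var(W̄)/(3.1)² = 122.02/(1052·3.1²) = 0.0121.

0.012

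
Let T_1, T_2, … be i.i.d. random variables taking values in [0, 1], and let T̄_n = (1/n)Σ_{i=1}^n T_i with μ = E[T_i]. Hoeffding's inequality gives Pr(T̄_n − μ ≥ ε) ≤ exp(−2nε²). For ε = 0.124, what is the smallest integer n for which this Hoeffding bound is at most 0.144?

64

Require exp(−2nε²) ≤ 0.144, i.e. 2nε² ≥ ln(1/0.144) = 1.937942.
So n ≥ 1.937942 / (2·0.124²) = 63.018.
The smallest integer n is 64.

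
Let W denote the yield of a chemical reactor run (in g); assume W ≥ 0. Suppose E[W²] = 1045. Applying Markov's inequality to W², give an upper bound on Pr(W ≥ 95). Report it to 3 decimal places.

0.116

Since W ≥ 0, the event {W ≥ 95} is the same as {W² ≥ 9025}.
Markov's inequality applied to W² gives Pr(W² ≥ 9025) ≤ E[W²]/9025 = 1045/9025 = 0.1158.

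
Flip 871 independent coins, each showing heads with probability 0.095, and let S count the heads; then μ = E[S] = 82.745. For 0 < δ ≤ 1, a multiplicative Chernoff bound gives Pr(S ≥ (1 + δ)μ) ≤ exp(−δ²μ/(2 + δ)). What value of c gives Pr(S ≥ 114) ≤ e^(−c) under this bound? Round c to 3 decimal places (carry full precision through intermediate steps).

Write 114 = (1 + δ)μ, so δ = 114/82.745 − 1 = 0.3777268…
Then the exponent is δ²μ/(2 + δ) = (114 − μ)² / (μ·(2 + δ)) = 4.965183.

4.965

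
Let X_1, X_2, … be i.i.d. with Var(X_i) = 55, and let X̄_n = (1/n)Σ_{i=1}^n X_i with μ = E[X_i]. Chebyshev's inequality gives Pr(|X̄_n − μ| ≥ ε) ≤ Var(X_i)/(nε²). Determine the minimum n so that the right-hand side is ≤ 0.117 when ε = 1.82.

Require 55/(n·1.82²) ≤ 0.117, i.e. n ≥ 55/(0.117·1.82²) = 141.917.
The smallest integer n is 142.

142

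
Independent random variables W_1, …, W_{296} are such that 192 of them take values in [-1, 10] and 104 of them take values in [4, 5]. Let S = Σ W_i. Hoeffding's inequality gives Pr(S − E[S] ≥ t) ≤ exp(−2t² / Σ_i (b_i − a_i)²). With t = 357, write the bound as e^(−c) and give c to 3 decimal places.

Σ(b_i − a_i)² = 192·11² + 104·1² = 23336.
c = 2t² / 23336 = 2·357² / 23336 = 10.9230.

10.923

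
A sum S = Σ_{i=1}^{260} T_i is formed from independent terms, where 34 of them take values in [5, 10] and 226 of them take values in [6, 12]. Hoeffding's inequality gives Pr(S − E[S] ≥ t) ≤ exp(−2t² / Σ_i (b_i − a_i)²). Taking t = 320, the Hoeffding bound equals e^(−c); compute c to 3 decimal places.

22.791

Σ(b_i − a_i)² = 34·5² + 226·6² = 8986.
c = 2t² / 8986 = 2·320² / 8986 = 22.7910.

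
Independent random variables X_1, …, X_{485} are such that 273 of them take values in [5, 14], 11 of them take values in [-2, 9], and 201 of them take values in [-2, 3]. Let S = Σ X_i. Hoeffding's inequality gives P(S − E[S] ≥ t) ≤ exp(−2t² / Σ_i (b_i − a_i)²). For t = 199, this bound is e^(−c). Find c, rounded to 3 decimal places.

2.782

Σ(b_i − a_i)² = 273·9² + 11·11² + 201·5² = 28469.
c = 2t² / 28469 = 2·199² / 28469 = 2.7820.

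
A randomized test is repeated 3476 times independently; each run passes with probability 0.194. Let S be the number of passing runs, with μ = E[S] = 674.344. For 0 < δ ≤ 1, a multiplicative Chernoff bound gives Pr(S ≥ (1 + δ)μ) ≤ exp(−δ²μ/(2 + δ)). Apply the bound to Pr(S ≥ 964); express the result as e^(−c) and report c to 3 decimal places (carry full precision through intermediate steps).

Write 964 = (1 + δ)μ, so δ = 964/674.344 − 1 = 0.4295374…
Then the exponent is δ²μ/(2 + δ) = (964 − μ)² / (μ·(2 + δ)) = 51.210612.

51.211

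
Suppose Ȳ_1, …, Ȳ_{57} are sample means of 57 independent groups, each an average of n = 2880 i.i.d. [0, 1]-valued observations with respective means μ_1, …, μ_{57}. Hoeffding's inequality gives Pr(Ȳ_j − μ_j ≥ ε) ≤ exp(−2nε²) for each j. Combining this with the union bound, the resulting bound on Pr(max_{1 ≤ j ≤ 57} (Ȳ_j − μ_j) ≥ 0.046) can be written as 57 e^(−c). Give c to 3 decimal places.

12.188

Union bound over the 57 events: Pr(max_{1 ≤ j ≤ 57} (Ȳ_j − μ_j) ≥ 0.046) ≤ 57·exp(−2nε²) = 57 exp(−2·2880·0.046²).
So c = 2·2880·0.046² = 12.1882.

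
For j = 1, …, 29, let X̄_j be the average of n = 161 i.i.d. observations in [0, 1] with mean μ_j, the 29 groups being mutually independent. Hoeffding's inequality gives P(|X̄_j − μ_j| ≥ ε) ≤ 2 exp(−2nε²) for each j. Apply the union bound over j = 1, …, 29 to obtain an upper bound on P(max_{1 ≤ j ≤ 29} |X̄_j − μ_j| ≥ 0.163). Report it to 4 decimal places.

Per-experiment Hoeffding bound: 2·exp(−2·161·0.163²) = 2·exp(−8.55522) = 0.00038508.
Union bound over 29 events: 29·0.00038508 = 0.01117.

0.0112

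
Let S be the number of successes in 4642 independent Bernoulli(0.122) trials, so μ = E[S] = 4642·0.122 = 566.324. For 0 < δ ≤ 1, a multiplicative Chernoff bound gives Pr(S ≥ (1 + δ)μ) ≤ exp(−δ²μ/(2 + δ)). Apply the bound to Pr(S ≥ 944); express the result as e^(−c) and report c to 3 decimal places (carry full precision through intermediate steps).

94.443

Write 944 = (1 + δ)μ, so δ = 944/566.324 − 1 = 0.6668903…
Then the exponent is δ²μ/(2 + δ) = (944 − μ)² / (μ·(2 + δ)) = 94.442756.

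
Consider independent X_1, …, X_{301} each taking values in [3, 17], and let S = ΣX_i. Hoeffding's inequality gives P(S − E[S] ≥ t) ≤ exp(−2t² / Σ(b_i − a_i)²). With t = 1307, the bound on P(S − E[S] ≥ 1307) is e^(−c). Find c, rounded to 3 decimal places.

57.911

Σ(b_i − a_i)² = 301·(14)² = 58996.
c = 2t²/58996 = 2·1307²/58996 = 57.9107.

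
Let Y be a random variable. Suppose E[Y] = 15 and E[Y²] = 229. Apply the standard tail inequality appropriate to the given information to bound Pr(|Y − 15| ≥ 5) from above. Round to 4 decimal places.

The first two moments determine the variance, so Chebyshev's inequality is the sharpest standard bound available.
Var(Y) = E[Y²] − (E[Y])² = 229 − 225 = 4.
Chebyshev's inequality: Pr(|Y − μ| ≥ t) ≤ Var(Y)/t² = 4/25 = 0.1600.

0.1600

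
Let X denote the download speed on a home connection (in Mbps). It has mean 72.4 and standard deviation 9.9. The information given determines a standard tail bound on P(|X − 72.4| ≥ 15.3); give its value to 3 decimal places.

0.419

Mean and variance are known, so Chebyshev's inequality applies.
Chebyshev: P(|X − μ| ≥ t) ≤ Var(X)/t².
Var(X) = σ² = 9.9² = 98.01.
Bound = 98.01 / 234.09 = 0.4187.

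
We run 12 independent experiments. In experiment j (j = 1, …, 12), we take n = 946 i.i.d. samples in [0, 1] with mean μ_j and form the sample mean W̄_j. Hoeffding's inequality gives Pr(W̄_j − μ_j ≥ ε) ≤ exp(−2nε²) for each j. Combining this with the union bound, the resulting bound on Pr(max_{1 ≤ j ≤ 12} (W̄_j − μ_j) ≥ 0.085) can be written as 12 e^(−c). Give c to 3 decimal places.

13.670

Union bound over the 12 events: Pr(max_{1 ≤ j ≤ 12} (W̄_j − μ_j) ≥ 0.085) ≤ 12·exp(−2nε²) = 12 exp(−2·946·0.085²).
So c = 2·946·0.085² = 13.6697.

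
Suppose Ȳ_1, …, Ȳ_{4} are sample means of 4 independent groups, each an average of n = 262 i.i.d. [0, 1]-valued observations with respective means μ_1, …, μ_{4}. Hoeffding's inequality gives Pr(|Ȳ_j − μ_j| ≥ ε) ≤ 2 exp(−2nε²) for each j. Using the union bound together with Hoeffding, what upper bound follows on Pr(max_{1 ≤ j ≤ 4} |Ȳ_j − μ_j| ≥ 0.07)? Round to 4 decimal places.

0.6138

Per-experiment Hoeffding bound: 2·exp(−2·262·0.07²) = 2·exp(−2.56760) = 0.15344.
Union bound over 4 events: 4·0.15344 = 0.61376.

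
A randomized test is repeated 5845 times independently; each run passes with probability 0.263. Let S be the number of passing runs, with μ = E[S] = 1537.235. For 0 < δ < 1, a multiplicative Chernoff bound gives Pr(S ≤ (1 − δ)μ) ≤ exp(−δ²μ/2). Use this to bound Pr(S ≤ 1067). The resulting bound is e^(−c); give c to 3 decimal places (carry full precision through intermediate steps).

Write 1067 = (1 − δ)μ, so δ = 1 − 1067/1537.235 = 0.3058966…
Then the exponent is δ²μ/2 = (μ − 1067)²/(2μ) = 71.921650.

71.922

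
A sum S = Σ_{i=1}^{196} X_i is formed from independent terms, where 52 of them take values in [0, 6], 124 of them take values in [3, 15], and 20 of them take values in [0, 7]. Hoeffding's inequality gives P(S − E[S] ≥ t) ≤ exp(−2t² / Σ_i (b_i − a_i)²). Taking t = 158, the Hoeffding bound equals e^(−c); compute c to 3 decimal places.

Σ(b_i − a_i)² = 52·6² + 124·12² + 20·7² = 20708.
c = 2t² / 20708 = 2·158² / 20708 = 2.4110.

2.411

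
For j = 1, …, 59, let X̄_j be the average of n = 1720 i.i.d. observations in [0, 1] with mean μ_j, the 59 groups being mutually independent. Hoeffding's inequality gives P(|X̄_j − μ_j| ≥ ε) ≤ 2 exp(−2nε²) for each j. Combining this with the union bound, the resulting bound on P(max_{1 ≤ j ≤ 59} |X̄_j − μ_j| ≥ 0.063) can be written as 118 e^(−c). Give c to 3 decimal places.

13.653

Union bound over the 59 events: P(max_{1 ≤ j ≤ 59} |X̄_j − μ_j| ≥ 0.063) ≤ 59·2·exp(−2nε²) = 118 exp(−2·1720·0.063²).
So c = 2·1720·0.063² = 13.6534.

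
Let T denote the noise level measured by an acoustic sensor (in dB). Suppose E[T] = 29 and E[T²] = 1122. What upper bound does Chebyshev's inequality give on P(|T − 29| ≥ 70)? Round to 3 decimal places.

0.057

Var(T) = E[T²] − (E[T])² = 1122 − 841 = 281.
Chebyshev's inequality: P(|T − μ| ≥ t) ≤ Var(T)/t² = 281/4900 = 0.0573.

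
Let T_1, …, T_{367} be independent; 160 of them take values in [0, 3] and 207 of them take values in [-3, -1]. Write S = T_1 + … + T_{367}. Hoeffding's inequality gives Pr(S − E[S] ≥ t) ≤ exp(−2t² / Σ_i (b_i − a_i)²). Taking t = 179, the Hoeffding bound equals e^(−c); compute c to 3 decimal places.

28.255

Σ(b_i − a_i)² = 160·3² + 207·2² = 2268.
c = 2t² / 2268 = 2·179² / 2268 = 28.2549.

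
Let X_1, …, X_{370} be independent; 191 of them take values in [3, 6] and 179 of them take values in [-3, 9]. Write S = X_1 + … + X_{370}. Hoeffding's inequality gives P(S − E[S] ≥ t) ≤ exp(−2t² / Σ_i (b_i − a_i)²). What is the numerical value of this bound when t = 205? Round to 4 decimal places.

Σ(b_i − a_i)² = 191·3² + 179·12² = 27495.
Exponent = 2·205² / 27495 = 3.05692.
Bound = exp(−3.05692) = 0.04703.

0.0470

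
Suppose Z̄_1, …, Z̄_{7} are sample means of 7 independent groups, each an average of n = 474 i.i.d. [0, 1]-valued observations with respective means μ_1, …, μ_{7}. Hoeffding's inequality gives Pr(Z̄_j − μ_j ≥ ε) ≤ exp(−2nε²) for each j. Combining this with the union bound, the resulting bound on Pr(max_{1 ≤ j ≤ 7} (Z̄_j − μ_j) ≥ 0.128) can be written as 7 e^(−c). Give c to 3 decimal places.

Union bound over the 7 events: Pr(max_{1 ≤ j ≤ 7} (Z̄_j − μ_j) ≥ 0.128) ≤ 7·exp(−2nε²) = 7 exp(−2·474·0.128²).
So c = 2·474·0.128² = 15.5320.

15.532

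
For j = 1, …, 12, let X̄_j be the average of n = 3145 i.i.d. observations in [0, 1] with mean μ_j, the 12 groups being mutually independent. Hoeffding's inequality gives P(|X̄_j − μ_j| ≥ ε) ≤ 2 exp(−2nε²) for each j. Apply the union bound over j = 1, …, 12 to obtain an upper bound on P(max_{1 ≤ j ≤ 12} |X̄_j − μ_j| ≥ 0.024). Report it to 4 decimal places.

Per-experiment Hoeffding bound: 2·exp(−2·3145·0.024²) = 2·exp(−3.62304) = 0.053403.
Union bound over 12 events: 12·0.053403 = 0.64083.

0.6408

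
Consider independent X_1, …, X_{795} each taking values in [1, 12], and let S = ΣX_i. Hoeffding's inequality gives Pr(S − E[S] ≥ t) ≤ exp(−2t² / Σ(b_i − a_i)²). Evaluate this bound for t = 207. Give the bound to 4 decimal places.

Σ(b_i − a_i)² = 795·(11)² = 96195.
Exponent = 2·207²/96195 = 0.8909.
Bound = exp(−0.8909) = 0.41030.

0.4103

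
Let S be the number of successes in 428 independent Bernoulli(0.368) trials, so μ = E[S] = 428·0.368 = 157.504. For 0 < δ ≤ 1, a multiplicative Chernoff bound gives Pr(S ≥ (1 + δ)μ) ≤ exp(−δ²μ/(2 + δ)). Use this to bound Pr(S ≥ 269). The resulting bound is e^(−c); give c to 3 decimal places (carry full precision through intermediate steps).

Write 269 = (1 + δ)μ, so δ = 269/157.504 − 1 = 0.7078931…
Then the exponent is δ²μ/(2 + δ) = (269 − μ)² / (μ·(2 + δ)) = 29.147108.

29.147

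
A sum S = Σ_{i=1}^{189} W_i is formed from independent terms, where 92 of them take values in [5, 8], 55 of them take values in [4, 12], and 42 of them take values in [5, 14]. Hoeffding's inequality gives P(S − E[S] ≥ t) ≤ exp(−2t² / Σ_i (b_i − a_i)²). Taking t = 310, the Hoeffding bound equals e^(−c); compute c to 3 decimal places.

Σ(b_i − a_i)² = 92·3² + 55·8² + 42·9² = 7750.
c = 2t² / 7750 = 2·310² / 7750 = 24.8000.

24.800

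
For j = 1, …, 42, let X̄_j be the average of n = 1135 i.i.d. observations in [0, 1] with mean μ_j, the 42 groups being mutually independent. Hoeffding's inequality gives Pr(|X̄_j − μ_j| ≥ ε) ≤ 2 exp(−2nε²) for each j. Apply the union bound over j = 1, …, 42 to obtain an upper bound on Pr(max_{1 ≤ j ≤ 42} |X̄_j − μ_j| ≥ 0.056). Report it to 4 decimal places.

0.0680

Per-experiment Hoeffding bound: 2·exp(−2·1135·0.056²) = 2·exp(−7.11872) = 0.0016196.
Union bound over 42 events: 42·0.0016196 = 0.06802.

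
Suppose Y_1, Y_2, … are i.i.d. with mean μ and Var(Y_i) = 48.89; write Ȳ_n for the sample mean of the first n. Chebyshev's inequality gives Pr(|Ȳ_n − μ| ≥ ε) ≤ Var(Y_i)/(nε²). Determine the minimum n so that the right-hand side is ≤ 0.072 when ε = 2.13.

Require 48.89/(n·2.13²) ≤ 0.072, i.e. n ≥ 48.89/(0.072·2.13²) = 149.668.
The smallest integer n is 150.

150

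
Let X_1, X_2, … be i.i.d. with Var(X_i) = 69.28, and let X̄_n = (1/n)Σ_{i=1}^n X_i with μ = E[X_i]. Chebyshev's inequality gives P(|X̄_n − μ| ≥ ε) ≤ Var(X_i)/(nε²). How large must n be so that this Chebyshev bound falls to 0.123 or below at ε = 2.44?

95

Require 69.28/(n·2.44²) ≤ 0.123, i.e. n ≥ 69.28/(0.123·2.44²) = 94.607.
The smallest integer n is 95.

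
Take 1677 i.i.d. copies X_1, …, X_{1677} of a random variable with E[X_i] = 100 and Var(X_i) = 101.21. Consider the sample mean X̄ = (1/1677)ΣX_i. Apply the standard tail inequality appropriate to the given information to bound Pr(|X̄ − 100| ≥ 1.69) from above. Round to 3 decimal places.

0.021

With mean and variance of each term known, Chebyshev's inequality bounds the deviation of the sum (or sample mean).
Var(X̄) = Var(X_i)/n = 101.21/1677 = 0.060352.
Chebyshev: Pr(|X̄ − 100| ≥ 1.69) ≤ Var(X̄)/(1.69)² = 101.21/(1677·1.69²) = 0.0211.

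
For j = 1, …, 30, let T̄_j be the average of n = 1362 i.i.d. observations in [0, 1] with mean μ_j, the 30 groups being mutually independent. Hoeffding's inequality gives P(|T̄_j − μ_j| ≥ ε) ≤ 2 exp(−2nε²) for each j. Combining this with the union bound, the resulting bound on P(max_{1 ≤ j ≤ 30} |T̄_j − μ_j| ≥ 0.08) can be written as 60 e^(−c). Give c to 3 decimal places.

17.434

Union bound over the 30 events: P(max_{1 ≤ j ≤ 30} |T̄_j − μ_j| ≥ 0.08) ≤ 30·2·exp(−2nε²) = 60 exp(−2·1362·0.08²).
So c = 2·1362·0.08² = 17.4336.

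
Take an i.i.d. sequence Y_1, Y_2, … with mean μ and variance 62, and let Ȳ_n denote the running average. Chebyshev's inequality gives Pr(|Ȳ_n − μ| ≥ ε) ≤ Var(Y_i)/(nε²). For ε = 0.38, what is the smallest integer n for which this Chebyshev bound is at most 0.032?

13418

Require 62/(n·0.38²) ≤ 0.032, i.e. n ≥ 62/(0.032·0.38²) = 13417.590.
The smallest integer n is 13418.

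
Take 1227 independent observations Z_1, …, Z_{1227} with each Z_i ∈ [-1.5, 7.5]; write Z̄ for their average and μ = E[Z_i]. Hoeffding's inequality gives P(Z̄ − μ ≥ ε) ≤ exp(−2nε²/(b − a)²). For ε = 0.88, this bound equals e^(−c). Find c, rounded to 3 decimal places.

23.461

c = 2nε²/(b − a)² = 2·1227·0.88² / 9² = 23.4615.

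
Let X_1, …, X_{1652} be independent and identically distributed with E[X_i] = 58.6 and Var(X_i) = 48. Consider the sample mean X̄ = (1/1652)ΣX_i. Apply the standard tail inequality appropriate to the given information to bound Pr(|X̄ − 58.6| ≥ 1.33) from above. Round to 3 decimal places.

0.016

With mean and variance of each term known, Chebyshev's inequality bounds the deviation of the sum (or sample mean).
Var(X̄) = Var(X_i)/n = 48/1652 = 0.029056.
Chebyshev: Pr(|X̄ − 58.6| ≥ 1.33) ≤ Var(X̄)/(1.33)² = 48/(1652·1.33²) = 0.0164.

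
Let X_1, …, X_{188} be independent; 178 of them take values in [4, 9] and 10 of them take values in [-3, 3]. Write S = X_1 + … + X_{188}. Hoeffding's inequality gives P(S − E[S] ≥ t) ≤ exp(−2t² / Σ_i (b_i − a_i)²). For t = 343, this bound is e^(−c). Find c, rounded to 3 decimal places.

Σ(b_i − a_i)² = 178·5² + 10·6² = 4810.
c = 2t² / 4810 = 2·343² / 4810 = 48.9185.

48.919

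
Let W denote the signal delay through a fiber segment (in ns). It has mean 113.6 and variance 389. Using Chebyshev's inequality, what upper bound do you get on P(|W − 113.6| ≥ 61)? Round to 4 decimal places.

0.1045

Chebyshev: P(|W − μ| ≥ t) ≤ Var(W)/t².
Bound = 389 / 3721 = 0.1045.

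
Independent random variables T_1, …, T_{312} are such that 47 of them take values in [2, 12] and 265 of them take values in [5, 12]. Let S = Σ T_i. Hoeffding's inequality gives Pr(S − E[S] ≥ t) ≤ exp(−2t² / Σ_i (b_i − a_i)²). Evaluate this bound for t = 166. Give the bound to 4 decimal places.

0.0443

Σ(b_i − a_i)² = 47·10² + 265·7² = 17685.
Exponent = 2·166² / 17685 = 3.11631.
Bound = exp(−3.11631) = 0.04432.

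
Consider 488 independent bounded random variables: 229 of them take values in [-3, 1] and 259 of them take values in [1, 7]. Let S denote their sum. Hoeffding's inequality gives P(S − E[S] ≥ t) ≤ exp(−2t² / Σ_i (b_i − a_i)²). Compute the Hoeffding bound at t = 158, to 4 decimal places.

0.0214

Σ(b_i − a_i)² = 229·4² + 259·6² = 12988.
Exponent = 2·158² / 12988 = 3.84416.
Bound = exp(−3.84416) = 0.02140.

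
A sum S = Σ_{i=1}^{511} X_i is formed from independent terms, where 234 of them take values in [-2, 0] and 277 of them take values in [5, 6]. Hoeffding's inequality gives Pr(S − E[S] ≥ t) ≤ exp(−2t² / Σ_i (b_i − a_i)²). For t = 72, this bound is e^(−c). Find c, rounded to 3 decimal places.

8.547

Σ(b_i − a_i)² = 234·2² + 277·1² = 1213.
c = 2t² / 1213 = 2·72² / 1213 = 8.5474.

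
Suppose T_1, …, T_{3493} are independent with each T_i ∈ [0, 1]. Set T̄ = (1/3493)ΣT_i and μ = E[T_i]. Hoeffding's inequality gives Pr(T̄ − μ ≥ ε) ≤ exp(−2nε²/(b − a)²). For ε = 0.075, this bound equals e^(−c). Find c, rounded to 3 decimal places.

39.296

c = 2nε²/(b − a)² = 2·3493·0.075² / 1² = 39.2963.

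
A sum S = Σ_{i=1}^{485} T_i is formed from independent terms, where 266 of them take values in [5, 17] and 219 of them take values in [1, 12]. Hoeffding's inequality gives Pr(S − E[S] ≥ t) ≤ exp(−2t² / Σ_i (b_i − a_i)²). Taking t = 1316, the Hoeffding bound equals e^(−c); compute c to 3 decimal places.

53.450

Σ(b_i − a_i)² = 266·12² + 219·11² = 64803.
c = 2t² / 64803 = 2·1316² / 64803 = 53.4499.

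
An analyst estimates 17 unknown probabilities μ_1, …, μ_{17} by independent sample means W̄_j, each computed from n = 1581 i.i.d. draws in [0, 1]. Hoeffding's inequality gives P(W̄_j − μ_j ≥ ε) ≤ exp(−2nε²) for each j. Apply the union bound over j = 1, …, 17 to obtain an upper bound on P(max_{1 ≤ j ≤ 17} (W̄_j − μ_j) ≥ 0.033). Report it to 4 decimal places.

0.5432

Per-experiment Hoeffding bound: exp(−2·1581·0.033²) = exp(−3.44342) = 0.031955.
Union bound over 17 events: 17·0.031955 = 0.54324.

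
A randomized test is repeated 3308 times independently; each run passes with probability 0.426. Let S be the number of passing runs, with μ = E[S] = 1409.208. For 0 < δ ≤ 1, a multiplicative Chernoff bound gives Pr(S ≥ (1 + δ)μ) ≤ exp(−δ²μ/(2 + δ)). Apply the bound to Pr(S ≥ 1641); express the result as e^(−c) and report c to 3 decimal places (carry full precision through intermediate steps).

17.614

Write 1641 = (1 + δ)μ, so δ = 1641/1409.208 − 1 = 0.1644839…
Then the exponent is δ²μ/(2 + δ) = (1641 − μ)² / (μ·(2 + δ)) = 17.614383.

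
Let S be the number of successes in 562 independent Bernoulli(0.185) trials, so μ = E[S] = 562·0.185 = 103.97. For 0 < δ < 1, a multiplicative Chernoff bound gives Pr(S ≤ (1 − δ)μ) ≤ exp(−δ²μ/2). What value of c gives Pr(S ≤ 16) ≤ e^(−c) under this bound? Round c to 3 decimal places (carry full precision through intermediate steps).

37.216

Write 16 = (1 − δ)μ, so δ = 1 − 16/103.97 = 0.8461095…
Then the exponent is δ²μ/2 = (μ − 16)²/(2μ) = 37.216124.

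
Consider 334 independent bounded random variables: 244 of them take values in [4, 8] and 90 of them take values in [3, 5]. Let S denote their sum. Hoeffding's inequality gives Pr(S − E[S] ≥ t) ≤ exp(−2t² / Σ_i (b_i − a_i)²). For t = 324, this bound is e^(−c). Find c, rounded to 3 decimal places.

49.238

Σ(b_i − a_i)² = 244·4² + 90·2² = 4264.
c = 2t² / 4264 = 2·324² / 4264 = 49.2383.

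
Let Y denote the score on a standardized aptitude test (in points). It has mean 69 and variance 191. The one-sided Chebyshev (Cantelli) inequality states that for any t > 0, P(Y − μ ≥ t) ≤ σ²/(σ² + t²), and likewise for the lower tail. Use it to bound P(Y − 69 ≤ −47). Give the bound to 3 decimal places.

Here σ² = 191 and t = 47, so σ² + t² = 2400.
Cantelli's bound: 191/2400 = 0.0796.

0.080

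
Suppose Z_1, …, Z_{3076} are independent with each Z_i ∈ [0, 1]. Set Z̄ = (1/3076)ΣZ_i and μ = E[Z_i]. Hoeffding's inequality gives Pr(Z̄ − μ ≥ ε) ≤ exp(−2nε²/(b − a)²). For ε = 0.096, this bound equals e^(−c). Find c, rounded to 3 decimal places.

56.697

c = 2nε²/(b − a)² = 2·3076·0.096² / 1² = 56.6968.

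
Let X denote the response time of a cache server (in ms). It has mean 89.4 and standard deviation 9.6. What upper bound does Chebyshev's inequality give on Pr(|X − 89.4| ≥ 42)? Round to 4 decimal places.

Chebyshev: Pr(|X − μ| ≥ t) ≤ Var(X)/t².
Var(X) = σ² = 9.6² = 92.16.
Bound = 92.16 / 1764 = 0.0522.

0.0522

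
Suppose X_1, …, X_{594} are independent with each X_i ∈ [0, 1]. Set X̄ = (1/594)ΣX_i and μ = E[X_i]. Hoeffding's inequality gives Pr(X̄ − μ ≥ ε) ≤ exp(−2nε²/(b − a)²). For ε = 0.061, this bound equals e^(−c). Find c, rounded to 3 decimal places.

c = 2nε²/(b − a)² = 2·594·0.061² / 1² = 4.4205.

4.421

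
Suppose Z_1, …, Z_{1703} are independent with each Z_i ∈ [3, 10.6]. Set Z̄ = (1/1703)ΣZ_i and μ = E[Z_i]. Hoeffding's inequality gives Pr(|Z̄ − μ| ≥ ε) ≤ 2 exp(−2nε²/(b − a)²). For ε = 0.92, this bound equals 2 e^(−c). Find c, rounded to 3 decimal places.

c = 2nε²/(b − a)² = 2·1703·0.92² / 7.6² = 49.9106.

49.911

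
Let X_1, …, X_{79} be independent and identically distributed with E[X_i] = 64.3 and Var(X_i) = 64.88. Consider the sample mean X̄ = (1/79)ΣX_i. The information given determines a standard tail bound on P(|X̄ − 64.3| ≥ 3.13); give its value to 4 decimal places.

With mean and variance of each term known, Chebyshev's inequality bounds the deviation of the sum (or sample mean).
Var(X̄) = Var(X_i)/n = 64.88/79 = 0.82127.
Chebyshev: P(|X̄ − 64.3| ≥ 3.13) ≤ Var(X̄)/(3.13)² = 64.88/(79·3.13²) = 0.0838.

0.0838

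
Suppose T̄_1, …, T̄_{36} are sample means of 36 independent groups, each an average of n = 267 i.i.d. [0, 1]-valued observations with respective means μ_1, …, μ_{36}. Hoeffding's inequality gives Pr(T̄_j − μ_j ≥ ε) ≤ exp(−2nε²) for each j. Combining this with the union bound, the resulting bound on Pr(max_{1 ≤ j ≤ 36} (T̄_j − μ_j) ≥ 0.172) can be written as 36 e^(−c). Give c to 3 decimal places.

Union bound over the 36 events: Pr(max_{1 ≤ j ≤ 36} (T̄_j − μ_j) ≥ 0.172) ≤ 36·exp(−2nε²) = 36 exp(−2·267·0.172²).
So c = 2·267·0.172² = 15.7979.

15.798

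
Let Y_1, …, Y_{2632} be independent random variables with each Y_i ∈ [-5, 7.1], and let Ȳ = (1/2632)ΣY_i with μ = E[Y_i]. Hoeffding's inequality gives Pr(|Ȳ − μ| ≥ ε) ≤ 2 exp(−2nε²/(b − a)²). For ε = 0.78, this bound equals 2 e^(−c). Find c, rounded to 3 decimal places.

21.874

c = 2nε²/(b − a)² = 2·2632·0.78² / 12.1² = 21.8743.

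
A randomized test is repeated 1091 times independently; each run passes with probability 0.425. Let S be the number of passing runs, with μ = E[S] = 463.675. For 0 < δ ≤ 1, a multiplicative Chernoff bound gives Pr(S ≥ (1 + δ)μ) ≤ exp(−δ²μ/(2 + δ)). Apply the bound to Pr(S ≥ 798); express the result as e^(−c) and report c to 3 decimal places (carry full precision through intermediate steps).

Write 798 = (1 + δ)μ, so δ = 798/463.675 − 1 = 0.7210331…
Then the exponent is δ²μ/(2 + δ) = (798 − μ)² / (μ·(2 + δ)) = 88.591123.

88.591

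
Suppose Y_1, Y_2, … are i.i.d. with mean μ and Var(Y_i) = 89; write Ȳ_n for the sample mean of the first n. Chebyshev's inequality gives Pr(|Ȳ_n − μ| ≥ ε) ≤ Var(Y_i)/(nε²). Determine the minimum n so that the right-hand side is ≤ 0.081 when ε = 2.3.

208

Require 89/(n·2.3²) ≤ 0.081, i.e. n ≥ 89/(0.081·2.3²) = 207.706.
The smallest integer n is 208.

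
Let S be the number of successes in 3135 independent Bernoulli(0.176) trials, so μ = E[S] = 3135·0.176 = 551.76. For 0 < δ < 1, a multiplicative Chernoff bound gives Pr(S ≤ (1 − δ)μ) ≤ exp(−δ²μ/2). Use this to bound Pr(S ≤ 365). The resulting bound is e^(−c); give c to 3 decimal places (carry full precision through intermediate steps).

Write 365 = (1 − δ)μ, so δ = 1 − 365/551.76 = 0.3384805…
Then the exponent is δ²μ/2 = (μ − 365)²/(2μ) = 31.607309.

31.607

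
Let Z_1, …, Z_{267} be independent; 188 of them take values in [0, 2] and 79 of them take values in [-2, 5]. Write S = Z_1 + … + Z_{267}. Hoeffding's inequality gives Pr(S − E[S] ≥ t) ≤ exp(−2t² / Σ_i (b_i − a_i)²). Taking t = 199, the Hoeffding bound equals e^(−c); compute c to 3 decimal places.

Σ(b_i − a_i)² = 188·2² + 79·7² = 4623.
c = 2t² / 4623 = 2·199² / 4623 = 17.1322.

17.132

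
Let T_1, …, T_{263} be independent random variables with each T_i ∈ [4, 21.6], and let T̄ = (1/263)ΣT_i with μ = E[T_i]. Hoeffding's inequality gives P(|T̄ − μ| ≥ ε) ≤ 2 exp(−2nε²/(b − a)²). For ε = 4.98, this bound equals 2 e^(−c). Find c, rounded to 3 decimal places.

c = 2nε²/(b − a)² = 2·263·4.98² / 17.6² = 42.1133.

42.113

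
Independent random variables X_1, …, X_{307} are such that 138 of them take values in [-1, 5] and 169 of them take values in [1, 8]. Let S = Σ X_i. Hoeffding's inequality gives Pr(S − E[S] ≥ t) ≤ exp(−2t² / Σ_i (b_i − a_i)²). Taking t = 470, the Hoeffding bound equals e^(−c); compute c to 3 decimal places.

33.346

Σ(b_i − a_i)² = 138·6² + 169·7² = 13249.
c = 2t² / 13249 = 2·470² / 13249 = 33.3459.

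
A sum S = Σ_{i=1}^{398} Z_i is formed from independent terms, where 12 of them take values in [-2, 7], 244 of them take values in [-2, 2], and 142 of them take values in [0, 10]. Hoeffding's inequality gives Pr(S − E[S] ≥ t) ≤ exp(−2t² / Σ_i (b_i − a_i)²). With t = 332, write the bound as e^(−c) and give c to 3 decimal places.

11.556

Σ(b_i − a_i)² = 12·9² + 244·4² + 142·10² = 19076.
c = 2t² / 19076 = 2·332² / 19076 = 11.5563.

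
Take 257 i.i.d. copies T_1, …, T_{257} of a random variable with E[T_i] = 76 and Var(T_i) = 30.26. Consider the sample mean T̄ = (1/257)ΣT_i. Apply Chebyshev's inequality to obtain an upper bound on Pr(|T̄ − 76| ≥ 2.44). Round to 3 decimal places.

0.020

Var(T̄) = Var(T_i)/n = 30.26/257 = 0.11774.
Chebyshev: Pr(|T̄ − 76| ≥ 2.44) ≤ Var(T̄)/(2.44)² = 30.26/(257·2.44²) = 0.0198.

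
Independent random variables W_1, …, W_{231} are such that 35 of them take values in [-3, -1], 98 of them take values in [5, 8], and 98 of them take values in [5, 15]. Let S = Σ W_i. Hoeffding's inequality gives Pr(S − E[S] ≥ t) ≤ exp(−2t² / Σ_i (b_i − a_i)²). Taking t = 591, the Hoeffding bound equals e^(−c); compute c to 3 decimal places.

Σ(b_i − a_i)² = 35·2² + 98·3² + 98·10² = 10822.
c = 2t² / 10822 = 2·591² / 10822 = 64.5502.

64.550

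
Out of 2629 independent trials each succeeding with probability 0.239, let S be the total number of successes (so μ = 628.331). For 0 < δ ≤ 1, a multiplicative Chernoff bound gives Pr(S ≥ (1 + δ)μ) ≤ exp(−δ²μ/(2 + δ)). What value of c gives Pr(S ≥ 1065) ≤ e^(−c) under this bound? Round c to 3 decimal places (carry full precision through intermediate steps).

Write 1065 = (1 + δ)μ, so δ = 1065/628.331 − 1 = 0.6949665…
Then the exponent is δ²μ/(2 + δ) = (1065 − μ)² / (μ·(2 + δ)) = 112.606345.

112.606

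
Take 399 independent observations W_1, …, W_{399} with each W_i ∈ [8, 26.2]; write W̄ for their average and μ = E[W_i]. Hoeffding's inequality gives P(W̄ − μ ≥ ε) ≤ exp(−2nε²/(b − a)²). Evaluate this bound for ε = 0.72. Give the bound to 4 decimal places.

Exponent: 2nε²/(b − a)² = 2·399·0.72² / 18.2² = 1.24889.
Bound = exp(−1.24889) = 0.28682.

0.2868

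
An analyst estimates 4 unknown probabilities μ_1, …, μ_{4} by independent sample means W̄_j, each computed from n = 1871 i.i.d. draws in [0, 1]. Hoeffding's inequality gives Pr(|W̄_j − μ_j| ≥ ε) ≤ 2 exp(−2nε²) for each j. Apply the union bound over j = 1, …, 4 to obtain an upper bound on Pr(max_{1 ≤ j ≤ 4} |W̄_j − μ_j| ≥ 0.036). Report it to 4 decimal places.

0.0627

Per-experiment Hoeffding bound: 2·exp(−2·1871·0.036²) = 2·exp(−4.84963) = 0.015663.
Union bound over 4 events: 4·0.015663 = 0.06265.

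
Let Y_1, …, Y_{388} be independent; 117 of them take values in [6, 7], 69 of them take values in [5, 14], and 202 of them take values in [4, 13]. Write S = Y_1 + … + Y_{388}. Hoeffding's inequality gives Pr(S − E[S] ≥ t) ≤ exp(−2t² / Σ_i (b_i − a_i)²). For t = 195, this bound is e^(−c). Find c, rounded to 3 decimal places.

Σ(b_i − a_i)² = 117·1² + 69·9² + 202·9² = 22068.
c = 2t² / 22068 = 2·195² / 22068 = 3.4462.

3.446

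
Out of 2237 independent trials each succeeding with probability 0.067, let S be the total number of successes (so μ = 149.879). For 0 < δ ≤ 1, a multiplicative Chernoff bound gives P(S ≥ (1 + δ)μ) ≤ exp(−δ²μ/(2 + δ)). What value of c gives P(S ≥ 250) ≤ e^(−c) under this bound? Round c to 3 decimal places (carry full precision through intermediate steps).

25.068

Write 250 = (1 + δ)μ, so δ = 250/149.879 − 1 = 0.6680122…
Then the exponent is δ²μ/(2 + δ) = (250 − μ)² / (μ·(2 + δ)) = 25.068120.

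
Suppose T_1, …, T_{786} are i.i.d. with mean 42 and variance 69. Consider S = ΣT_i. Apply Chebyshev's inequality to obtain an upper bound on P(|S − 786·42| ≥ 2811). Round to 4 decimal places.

Var(S) = n·Var(T_i) = 786·69 = 54234.
Chebyshev: P(|S − 786·42| ≥ 2811) ≤ Var(S)/2811² = 54234/7901721 = 0.0069.

0.0069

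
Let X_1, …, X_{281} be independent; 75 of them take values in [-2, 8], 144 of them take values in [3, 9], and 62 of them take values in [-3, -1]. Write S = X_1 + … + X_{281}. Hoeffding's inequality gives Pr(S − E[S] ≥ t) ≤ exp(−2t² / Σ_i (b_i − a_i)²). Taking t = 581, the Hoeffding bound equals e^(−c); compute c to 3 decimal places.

52.206

Σ(b_i − a_i)² = 75·10² + 144·6² + 62·2² = 12932.
c = 2t² / 12932 = 2·581² / 12932 = 52.2055.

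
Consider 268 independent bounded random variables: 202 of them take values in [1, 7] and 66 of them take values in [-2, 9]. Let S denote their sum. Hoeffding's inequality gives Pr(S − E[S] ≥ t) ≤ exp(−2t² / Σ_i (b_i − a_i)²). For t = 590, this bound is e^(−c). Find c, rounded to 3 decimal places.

45.629

Σ(b_i − a_i)² = 202·6² + 66·11² = 15258.
c = 2t² / 15258 = 2·590² / 15258 = 45.6285.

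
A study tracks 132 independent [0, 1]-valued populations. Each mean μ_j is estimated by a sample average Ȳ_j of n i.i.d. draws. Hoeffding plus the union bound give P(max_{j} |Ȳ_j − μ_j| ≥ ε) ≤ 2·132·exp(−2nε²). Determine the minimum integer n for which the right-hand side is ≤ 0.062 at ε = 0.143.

Need 2·132·exp(−2nε²) ≤ 0.062, i.e. exp(−2nε²) ≤ 0.062/264.
So 2nε² ≥ ln(264/0.062) = 8.356570.
Hence n ≥ 8.356570/(2·0.143²) = 204.327.
The smallest integer n is 205.

205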